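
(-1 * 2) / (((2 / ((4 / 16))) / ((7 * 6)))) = -21/2 = -10.50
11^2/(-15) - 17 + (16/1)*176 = 41864/15 = 2790.93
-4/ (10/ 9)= -18/5 = -3.60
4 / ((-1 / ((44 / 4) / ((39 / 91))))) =-308/3 = -102.67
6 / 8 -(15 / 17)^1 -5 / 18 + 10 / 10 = 361/612 = 0.59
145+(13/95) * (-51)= 138.02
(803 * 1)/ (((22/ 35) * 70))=73/4 = 18.25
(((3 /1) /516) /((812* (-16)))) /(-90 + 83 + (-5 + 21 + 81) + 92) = -1/406701568 = 0.00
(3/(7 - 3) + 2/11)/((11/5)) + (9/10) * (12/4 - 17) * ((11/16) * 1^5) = -79753/9680 = -8.24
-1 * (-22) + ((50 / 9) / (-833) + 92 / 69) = 174880/7497 = 23.33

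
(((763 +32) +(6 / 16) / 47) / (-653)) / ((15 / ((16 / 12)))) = -99641/920730 = -0.11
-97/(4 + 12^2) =-0.66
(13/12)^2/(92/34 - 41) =-2873/93744 = -0.03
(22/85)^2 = 484/7225 = 0.07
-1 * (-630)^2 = -396900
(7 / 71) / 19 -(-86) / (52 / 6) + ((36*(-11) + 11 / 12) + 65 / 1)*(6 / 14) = -64588921/491036 = -131.54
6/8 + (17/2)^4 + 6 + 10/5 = 83661/16 = 5228.81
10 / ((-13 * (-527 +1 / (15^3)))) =16875/11561056 = 0.00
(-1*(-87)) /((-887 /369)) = -32103/887 = -36.19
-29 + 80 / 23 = -587/23 = -25.52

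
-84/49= -12/7 = -1.71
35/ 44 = 0.80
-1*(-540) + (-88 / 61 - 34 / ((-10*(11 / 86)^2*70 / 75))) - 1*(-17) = 40208461/51667 = 778.22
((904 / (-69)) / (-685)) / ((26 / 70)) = 6328/122889 = 0.05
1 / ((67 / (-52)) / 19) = -988/67 = -14.75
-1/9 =-0.11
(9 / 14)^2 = 81/196 = 0.41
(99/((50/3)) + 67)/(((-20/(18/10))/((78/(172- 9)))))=-3.14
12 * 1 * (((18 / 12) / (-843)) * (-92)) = 552/281 = 1.96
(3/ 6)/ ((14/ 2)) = 1/14 = 0.07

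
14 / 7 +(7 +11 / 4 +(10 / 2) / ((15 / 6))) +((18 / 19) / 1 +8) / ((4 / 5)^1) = 1895/76 = 24.93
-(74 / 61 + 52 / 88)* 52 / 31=-62946/20801 = -3.03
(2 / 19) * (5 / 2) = 5/19 = 0.26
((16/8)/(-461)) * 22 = -44/461 = -0.10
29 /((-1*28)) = -29/28 = -1.04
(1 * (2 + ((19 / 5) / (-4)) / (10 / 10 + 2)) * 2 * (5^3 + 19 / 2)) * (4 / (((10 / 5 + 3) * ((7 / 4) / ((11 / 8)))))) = 298859/1050 = 284.63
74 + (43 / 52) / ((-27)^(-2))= 35195/52 = 676.83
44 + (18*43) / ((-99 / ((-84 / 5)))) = 9644/55 = 175.35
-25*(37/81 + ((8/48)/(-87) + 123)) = -14499775/4698 = -3086.37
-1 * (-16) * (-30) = -480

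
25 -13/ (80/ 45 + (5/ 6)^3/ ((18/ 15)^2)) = 322637/16949 = 19.04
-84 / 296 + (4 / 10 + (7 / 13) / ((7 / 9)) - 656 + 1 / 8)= -12603479/19240 = -655.07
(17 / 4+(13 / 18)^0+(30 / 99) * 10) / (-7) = -1093/924 = -1.18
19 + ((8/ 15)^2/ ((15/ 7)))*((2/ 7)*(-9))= 6997/375 = 18.66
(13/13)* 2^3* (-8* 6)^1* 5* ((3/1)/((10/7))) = -4032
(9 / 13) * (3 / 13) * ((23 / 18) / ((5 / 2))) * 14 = 966/845 = 1.14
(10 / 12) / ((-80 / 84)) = -0.88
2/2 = 1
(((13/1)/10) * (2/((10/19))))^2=61009/2500 = 24.40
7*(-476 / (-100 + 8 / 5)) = 4165/123 = 33.86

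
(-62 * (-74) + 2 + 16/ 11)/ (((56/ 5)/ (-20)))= -631325/77 = -8199.03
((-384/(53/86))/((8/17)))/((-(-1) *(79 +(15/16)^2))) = -17965056/1083797 = -16.58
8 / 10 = 4/5 = 0.80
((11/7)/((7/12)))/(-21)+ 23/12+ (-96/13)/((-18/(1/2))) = 106669/53508 = 1.99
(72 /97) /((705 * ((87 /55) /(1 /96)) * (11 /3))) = 1/528844 = 0.00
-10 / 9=-1.11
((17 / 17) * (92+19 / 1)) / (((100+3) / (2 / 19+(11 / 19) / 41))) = 10323/80237 = 0.13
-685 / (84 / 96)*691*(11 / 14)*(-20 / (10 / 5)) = 208267400/49 = 4250355.10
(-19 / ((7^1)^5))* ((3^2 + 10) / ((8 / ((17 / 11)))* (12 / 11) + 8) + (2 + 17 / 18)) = -172045/35093016 = 0.00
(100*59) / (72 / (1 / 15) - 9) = 5900/1071 = 5.51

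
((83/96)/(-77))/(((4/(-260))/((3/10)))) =1079/4928 = 0.22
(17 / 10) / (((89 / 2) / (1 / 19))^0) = 17/10 = 1.70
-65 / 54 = -1.20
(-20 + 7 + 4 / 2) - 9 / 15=-11.60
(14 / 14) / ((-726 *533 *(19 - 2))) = -1/6578286 = 0.00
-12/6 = -2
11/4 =2.75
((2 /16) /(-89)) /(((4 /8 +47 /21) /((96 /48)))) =-21/20470 = 0.00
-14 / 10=-7/5 = -1.40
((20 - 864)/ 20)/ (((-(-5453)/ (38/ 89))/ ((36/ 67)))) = -15192/8556905 = 0.00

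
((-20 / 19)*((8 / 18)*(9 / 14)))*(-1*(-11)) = -440/133 = -3.31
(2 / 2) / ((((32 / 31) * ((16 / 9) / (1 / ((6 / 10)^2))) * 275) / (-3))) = -93/5632 = -0.02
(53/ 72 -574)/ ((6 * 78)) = -3175/2592 = -1.22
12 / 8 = 3/2 = 1.50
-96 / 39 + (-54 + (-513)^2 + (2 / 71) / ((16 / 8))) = 242852886/923 = 263112.55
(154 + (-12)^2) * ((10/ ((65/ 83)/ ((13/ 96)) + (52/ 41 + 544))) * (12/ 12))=2535235/468807 = 5.41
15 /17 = 0.88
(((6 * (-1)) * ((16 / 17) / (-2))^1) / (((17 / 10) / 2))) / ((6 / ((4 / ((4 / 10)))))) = 1600/289 = 5.54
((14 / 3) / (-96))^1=-7/144 = -0.05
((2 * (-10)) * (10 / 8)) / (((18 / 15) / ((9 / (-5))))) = 75/2 = 37.50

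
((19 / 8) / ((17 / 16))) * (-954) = -36252/17 = -2132.47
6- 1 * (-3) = 9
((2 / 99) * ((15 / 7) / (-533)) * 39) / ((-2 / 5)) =25/3157 = 0.01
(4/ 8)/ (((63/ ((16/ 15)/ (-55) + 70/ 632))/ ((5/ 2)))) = 23819/13139280 = 0.00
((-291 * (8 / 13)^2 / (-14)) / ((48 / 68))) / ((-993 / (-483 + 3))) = 5.39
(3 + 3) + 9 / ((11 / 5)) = 111/11 = 10.09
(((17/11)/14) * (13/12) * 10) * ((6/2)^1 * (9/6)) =3315/616 = 5.38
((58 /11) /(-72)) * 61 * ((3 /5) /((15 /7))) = -12383/9900 = -1.25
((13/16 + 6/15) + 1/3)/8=371/1920 = 0.19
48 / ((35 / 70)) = 96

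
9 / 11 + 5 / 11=14/11 = 1.27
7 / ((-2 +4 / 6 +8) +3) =21/29 = 0.72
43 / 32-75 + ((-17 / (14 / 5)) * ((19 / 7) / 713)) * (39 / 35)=-576627115/7825888 = -73.68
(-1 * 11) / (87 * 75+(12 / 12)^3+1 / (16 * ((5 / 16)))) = -55/32631 = 0.00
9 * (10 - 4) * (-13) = -702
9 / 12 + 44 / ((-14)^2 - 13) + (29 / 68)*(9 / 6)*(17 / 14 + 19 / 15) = 4490447/1742160 = 2.58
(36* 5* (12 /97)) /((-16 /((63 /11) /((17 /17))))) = -8505/1067 = -7.97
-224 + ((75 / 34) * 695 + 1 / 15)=667669/510 = 1309.15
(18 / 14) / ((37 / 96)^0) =1.29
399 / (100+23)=133/41 = 3.24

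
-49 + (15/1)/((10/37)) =13/2 = 6.50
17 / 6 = 2.83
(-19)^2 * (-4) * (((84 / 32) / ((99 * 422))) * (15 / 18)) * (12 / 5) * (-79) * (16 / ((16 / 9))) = 598899/4642 = 129.02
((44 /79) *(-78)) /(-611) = 0.07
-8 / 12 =-0.67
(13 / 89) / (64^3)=13/23330816 = 0.00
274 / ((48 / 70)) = 4795/12 = 399.58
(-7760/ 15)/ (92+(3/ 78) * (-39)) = -3104/543 = -5.72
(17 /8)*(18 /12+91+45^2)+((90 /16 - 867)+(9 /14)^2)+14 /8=2854133/784 = 3640.48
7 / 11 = 0.64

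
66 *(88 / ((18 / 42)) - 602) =-26180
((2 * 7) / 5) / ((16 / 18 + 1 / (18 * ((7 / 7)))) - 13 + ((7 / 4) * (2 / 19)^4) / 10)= -4691556/20199719 = -0.23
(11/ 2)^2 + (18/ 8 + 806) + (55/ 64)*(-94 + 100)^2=869.44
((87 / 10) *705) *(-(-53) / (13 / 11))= 7151661/26 = 275063.88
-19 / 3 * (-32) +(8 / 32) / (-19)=46205/228 = 202.65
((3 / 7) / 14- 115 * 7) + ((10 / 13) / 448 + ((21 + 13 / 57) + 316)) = -543461029/1161888 = -467.74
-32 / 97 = -0.33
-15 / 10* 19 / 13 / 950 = -3/1300 = 0.00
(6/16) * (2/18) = 1/24 = 0.04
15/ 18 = 5/6 = 0.83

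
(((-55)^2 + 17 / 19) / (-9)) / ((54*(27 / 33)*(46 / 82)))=-1440494/106191 = -13.57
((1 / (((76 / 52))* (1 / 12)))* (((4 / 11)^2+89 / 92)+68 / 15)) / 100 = 12227683/26438500 = 0.46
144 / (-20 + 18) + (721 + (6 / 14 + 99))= 5239/7 = 748.43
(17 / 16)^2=289/256 = 1.13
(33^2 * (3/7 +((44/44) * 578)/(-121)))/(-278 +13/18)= 596646/34937 = 17.08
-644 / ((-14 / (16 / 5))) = 736/5 = 147.20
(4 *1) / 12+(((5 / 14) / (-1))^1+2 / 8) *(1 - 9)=1.19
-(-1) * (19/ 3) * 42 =266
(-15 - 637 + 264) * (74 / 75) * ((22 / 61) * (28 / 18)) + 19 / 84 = -247351513/1152900 = -214.55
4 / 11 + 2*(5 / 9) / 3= 218/297 = 0.73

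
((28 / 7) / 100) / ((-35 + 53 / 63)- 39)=-63/115225 = 0.00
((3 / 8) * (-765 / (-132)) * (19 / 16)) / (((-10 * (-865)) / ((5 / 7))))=2907/13640704 = 0.00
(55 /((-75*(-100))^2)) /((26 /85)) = 187/58500000 = 0.00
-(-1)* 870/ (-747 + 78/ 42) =-1.17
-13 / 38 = -0.34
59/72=0.82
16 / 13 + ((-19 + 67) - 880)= -10800/13 = -830.77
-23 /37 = -0.62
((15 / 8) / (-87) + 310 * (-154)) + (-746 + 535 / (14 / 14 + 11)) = -33715241/696 = -48441.44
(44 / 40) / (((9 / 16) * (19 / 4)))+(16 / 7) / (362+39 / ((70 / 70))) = 1001744/2399985 = 0.42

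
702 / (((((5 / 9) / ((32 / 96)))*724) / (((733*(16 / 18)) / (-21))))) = -114348/6335 = -18.05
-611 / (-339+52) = 611/287 = 2.13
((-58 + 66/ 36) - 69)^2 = 564001/36 = 15666.69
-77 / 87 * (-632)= 48664/87 = 559.36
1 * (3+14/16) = 31/8 = 3.88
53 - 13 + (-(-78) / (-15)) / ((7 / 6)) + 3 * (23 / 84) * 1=5091/140 = 36.36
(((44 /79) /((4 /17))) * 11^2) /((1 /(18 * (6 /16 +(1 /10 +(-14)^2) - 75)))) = 989501337/1580 = 626266.67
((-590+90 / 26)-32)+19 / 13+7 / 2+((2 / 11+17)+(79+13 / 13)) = -147689/286 = -516.40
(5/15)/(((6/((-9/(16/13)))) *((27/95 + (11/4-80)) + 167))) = -1235/273704 = 0.00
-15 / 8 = -1.88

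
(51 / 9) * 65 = 1105/3 = 368.33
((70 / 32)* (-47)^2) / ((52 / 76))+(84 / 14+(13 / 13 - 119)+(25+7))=1452345/208 = 6982.43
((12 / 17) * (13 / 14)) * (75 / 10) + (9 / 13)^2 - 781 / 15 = -14079131/301665 = -46.67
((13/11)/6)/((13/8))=4/33 = 0.12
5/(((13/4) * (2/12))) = 120/13 = 9.23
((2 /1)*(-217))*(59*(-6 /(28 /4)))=21948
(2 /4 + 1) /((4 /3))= 9/8 = 1.12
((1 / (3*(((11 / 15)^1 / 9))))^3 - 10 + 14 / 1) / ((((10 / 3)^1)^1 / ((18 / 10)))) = 2604123/66550 = 39.13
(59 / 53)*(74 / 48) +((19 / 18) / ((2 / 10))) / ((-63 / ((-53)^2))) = -56160673/240408 = -233.61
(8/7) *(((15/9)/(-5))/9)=-8/189 = -0.04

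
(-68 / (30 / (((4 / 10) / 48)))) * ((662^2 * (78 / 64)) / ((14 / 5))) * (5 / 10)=-24212981/13440 = -1801.56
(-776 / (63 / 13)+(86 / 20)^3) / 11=-5079059/693000 = -7.33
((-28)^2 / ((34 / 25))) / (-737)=-9800/12529 = -0.78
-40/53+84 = 4412/53 = 83.25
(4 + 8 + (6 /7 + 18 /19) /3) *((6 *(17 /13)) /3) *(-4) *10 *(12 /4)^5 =-553884480/1729 = -320349.61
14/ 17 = 0.82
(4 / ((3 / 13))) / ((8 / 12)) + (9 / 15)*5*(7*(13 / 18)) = 247/6 = 41.17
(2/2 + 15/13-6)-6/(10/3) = -367/65 = -5.65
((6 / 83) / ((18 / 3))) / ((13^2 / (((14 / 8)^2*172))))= 2107/56108 = 0.04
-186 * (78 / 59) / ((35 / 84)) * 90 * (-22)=68942016/59 = 1168508.75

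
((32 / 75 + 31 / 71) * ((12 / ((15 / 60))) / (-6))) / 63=-0.11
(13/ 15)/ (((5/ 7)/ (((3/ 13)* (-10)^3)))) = -280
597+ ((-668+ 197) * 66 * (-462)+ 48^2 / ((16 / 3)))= 14362761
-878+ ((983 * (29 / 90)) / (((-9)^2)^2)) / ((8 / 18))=-230393813/262440 = -877.89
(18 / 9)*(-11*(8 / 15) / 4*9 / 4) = -33/5 = -6.60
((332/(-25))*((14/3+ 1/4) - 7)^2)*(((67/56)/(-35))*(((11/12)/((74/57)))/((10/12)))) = 1162249/696192 = 1.67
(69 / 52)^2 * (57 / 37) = 271377/100048 = 2.71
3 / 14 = 0.21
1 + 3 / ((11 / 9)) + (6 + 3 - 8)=49/11 = 4.45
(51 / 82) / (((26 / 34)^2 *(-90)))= -4913/415740 = -0.01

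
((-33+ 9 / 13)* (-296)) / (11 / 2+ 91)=248640/2509 = 99.10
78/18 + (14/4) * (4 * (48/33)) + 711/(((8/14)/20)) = 822020/33 = 24909.70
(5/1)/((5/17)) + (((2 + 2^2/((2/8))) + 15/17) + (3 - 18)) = 355/17 = 20.88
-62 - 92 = -154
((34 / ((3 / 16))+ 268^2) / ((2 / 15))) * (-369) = -199274760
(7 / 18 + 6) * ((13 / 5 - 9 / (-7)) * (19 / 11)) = 29716/693 = 42.88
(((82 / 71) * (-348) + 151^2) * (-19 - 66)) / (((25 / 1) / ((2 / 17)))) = -636134/71 = -8959.63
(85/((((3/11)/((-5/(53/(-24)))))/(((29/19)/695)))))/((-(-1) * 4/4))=216920/139973 = 1.55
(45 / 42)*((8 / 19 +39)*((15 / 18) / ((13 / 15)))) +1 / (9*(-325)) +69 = 24366749/222300 = 109.61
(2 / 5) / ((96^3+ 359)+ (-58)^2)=2/4442295 = 0.00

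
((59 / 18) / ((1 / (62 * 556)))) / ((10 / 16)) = 180786.49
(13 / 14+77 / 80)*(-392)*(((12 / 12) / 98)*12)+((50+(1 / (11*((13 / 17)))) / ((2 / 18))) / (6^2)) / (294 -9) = -932195051/10270260 = -90.77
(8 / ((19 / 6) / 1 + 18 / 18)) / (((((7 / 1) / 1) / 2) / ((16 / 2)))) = 768/175 = 4.39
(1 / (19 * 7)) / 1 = 1/133 = 0.01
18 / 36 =1/2 = 0.50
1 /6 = 0.17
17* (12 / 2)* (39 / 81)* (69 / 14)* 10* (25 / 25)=50830/21 = 2420.48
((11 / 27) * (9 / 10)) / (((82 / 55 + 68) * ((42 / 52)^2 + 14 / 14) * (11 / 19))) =0.01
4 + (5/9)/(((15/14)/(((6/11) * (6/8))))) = 139/33 = 4.21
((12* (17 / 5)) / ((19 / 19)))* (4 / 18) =136/15 = 9.07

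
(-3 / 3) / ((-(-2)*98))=-0.01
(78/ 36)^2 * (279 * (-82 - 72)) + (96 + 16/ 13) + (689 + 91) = -200824.27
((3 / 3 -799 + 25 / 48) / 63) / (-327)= 38279/988848 = 0.04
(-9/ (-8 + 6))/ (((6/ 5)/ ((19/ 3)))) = 23.75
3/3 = 1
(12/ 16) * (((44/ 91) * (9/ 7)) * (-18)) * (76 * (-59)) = 23971464/637 = 37631.81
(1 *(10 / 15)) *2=4/3 = 1.33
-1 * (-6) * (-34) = -204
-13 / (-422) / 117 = 1/3798 = 0.00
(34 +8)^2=1764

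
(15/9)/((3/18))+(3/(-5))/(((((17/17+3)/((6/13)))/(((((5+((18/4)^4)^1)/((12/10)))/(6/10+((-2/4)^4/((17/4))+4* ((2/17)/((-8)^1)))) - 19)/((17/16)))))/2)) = -4776332/69615 = -68.61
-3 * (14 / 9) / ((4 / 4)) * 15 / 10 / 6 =-1.17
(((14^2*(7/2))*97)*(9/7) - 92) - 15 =85447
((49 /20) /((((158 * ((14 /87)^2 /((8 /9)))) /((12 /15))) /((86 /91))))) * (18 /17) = 1301868/3055325 = 0.43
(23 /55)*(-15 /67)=-69/737 = -0.09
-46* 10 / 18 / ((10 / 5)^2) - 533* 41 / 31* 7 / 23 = -2835473/12834 = -220.93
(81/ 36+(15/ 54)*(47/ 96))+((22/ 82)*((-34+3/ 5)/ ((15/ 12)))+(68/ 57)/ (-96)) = -161372311/33652800 = -4.80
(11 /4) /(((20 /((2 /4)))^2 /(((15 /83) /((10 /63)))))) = 2079/1062400 = 0.00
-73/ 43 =-1.70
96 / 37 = 2.59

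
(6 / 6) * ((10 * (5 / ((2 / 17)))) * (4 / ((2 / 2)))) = 1700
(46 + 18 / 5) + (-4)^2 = 328/5 = 65.60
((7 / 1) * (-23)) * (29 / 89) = -4669/89 = -52.46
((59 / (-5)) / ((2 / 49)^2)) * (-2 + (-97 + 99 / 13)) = 42072723/65 = 647272.66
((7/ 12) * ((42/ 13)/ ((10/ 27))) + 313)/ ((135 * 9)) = 82703/315900 = 0.26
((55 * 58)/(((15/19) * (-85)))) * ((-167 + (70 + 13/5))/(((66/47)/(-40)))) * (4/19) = -26910.79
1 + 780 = 781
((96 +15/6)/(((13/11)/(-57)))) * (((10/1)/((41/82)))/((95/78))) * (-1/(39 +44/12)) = 58509/32 = 1828.41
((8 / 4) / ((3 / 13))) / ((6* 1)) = 13/9 = 1.44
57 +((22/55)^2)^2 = 57.03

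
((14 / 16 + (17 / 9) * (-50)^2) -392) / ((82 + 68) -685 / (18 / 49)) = -311839/123460 = -2.53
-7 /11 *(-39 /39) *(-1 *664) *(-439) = 2040472/11 = 185497.45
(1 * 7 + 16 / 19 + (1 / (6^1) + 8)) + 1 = 1939/114 = 17.01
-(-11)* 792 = 8712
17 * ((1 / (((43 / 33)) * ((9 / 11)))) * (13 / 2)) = 26741/258 = 103.65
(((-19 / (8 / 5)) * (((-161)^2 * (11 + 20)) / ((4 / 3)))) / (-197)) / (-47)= -229012035/296288 = -772.94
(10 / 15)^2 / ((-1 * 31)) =-4/279 = -0.01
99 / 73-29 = -2018/73 = -27.64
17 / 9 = 1.89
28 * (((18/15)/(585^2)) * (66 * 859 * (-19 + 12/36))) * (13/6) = -29632064/131625 = -225.12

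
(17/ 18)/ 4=17/72 = 0.24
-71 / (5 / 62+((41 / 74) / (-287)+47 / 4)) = -6.00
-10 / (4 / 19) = -95/2 = -47.50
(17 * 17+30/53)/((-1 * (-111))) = 15347/5883 = 2.61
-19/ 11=-1.73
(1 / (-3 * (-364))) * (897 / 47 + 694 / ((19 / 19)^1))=33515/51324 = 0.65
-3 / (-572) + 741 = 423855/572 = 741.01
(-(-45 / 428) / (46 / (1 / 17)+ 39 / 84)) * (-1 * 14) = -1470/781421 = 0.00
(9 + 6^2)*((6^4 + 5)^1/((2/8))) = 234180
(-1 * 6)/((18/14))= -14/3 = -4.67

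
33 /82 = 0.40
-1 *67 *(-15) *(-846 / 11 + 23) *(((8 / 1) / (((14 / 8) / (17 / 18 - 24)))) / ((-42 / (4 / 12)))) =-659534600/14553 = -45319.49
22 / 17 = 1.29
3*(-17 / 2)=-51/2 = -25.50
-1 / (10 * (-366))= 1/3660 = 0.00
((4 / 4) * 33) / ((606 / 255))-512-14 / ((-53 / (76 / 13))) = -69111563/139178 = -496.57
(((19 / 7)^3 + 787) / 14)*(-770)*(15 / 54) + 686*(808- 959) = -357829982/3087 = -115915.12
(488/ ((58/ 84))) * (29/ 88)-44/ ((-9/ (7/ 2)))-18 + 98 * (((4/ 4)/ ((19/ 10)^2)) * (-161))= -147910030/35739 = -4138.62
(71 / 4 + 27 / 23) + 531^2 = 25942153/92 = 281979.92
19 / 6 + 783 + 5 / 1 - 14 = 4663/6 = 777.17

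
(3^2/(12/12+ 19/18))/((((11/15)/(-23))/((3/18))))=-9315/407 = -22.89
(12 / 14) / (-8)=-3/28 = -0.11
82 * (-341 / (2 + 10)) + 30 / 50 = -69887/30 = -2329.57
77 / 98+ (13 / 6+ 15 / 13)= 1121/273 = 4.11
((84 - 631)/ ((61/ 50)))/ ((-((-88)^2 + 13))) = 27350/473177 = 0.06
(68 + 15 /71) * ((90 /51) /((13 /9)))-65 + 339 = 5606944/15691 = 357.34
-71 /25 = -2.84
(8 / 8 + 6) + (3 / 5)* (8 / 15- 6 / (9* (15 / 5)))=539/75 = 7.19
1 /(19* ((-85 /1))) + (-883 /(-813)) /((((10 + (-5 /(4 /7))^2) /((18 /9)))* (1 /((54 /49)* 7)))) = 32750983/169726487 = 0.19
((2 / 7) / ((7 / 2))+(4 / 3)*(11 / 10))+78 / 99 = 6296/2695 = 2.34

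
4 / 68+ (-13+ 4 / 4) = -203/17 = -11.94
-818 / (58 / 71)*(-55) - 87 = 1594622/29 = 54986.97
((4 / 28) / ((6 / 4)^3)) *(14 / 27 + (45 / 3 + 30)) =9832/5103 = 1.93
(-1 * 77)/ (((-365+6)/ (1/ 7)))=11/359 = 0.03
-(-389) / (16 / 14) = 2723/8 = 340.38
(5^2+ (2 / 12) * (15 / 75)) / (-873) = -751/26190 = -0.03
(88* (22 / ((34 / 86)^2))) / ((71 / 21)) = 75172944/20519 = 3663.58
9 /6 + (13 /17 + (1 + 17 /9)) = 1577/306 = 5.15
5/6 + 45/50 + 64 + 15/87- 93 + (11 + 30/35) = -46397/3045 = -15.24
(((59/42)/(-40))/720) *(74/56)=-2183/33868800 = 0.00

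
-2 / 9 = -0.22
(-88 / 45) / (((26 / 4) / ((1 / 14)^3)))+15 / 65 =46283/200655 = 0.23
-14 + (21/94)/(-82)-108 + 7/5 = -4648029/38540 = -120.60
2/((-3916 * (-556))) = 1/1088648 = 0.00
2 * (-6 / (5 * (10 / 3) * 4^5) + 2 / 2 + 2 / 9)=281519/115200 = 2.44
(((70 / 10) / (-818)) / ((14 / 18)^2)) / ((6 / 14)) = -27/818 = -0.03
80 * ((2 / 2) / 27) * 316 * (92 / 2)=1162880/27 = 43069.63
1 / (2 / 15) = 15/2 = 7.50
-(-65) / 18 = 65/18 = 3.61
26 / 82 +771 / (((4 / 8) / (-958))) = -60566663/41 = -1477235.68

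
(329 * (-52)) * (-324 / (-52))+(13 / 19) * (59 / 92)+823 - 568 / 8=-185014545/1748 = -105843.56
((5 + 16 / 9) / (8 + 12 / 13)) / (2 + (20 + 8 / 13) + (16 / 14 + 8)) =72163/3017160 = 0.02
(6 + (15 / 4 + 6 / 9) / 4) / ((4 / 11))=3751/192 = 19.54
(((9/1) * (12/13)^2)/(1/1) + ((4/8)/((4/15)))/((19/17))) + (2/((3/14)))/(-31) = 21608827/2388984 = 9.05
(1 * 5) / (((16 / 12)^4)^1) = 1.58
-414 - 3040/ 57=-1402/3 = -467.33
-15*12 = -180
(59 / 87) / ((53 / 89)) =5251/4611 = 1.14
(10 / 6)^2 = 25/9 = 2.78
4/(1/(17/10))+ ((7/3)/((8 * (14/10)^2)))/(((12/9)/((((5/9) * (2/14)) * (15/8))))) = 1282613/188160 = 6.82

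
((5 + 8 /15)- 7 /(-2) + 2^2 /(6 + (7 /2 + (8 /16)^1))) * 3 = 283/10 = 28.30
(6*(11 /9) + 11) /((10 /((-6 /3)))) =-11/3 = -3.67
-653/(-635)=653/635 = 1.03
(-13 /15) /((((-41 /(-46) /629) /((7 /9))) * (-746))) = 1316497/2064555 = 0.64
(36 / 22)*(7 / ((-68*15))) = -21/1870 = -0.01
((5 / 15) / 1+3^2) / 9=28/27 = 1.04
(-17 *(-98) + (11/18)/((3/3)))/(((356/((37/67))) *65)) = 1109963/27906840 = 0.04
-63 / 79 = -0.80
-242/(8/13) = -1573/4 = -393.25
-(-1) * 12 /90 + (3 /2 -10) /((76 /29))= -7091/2280 = -3.11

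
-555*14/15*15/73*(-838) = 6511260/73 = 89195.34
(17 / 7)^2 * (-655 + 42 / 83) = -15699347/4067 = -3860.18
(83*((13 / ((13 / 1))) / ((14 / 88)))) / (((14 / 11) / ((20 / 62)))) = 200860/1519 = 132.23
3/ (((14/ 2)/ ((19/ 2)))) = 57/14 = 4.07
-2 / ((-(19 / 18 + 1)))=36/37 = 0.97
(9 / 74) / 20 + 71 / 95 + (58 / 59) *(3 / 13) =21143309/21568040 = 0.98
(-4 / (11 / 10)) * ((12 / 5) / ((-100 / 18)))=432/275 = 1.57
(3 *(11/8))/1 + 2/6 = 107/24 = 4.46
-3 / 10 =-0.30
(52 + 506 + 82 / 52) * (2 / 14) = 14549/182 = 79.94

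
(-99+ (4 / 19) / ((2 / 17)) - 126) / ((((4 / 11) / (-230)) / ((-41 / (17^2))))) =-219959465/10982 = -20029.09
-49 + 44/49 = -2357/49 = -48.10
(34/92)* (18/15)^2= 0.53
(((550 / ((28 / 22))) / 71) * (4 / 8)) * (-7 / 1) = -3025/142 = -21.30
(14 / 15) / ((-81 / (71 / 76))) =-497/46170 = -0.01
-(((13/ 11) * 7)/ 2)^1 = -91/22 = -4.14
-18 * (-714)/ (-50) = -257.04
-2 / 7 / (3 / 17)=-34/21 = -1.62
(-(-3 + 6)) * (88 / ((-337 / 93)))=24552/337 = 72.85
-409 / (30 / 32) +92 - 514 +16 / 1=-12634/15 = -842.27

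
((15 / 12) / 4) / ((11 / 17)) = 0.48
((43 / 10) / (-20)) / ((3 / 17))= -1.22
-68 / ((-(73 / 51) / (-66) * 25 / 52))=-6521.74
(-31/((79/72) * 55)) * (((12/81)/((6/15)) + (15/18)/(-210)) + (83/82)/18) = -162440/748209 = -0.22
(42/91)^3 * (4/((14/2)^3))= 864/753571 = 0.00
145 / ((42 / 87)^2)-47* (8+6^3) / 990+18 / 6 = 59622091/97020 = 614.53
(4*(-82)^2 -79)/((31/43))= 1153131/31 = 37197.77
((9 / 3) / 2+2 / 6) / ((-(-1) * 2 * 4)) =11/48 = 0.23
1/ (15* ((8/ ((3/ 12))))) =1/480 = 0.00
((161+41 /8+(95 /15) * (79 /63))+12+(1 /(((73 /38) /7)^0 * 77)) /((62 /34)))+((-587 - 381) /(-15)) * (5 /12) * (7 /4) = 120199693/515592 = 233.13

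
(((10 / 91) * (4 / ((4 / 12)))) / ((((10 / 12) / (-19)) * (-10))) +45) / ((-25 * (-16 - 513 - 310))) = 21843/9543625 = 0.00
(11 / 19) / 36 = 11/684 = 0.02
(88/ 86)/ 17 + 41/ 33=31423/24123 = 1.30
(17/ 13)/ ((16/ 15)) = 255/208 = 1.23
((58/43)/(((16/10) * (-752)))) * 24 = -435/16168 = -0.03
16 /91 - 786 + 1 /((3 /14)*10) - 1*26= -1107503/1365 = -811.36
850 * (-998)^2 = 846603400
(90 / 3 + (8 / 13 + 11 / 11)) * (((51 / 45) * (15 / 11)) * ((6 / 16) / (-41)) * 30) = -314415/23452 = -13.41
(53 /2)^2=2809/4 = 702.25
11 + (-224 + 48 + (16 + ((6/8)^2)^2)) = -38063/256 = -148.68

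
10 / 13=0.77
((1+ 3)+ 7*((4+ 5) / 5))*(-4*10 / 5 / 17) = -664/85 = -7.81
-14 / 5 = -2.80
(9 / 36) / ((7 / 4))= 1/7 = 0.14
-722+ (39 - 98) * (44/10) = -4908/5 = -981.60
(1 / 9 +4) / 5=37/45 = 0.82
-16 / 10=-8/5 = -1.60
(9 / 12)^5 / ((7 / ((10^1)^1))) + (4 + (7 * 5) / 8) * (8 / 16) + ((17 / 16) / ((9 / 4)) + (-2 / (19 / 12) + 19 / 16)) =3017173/612864 = 4.92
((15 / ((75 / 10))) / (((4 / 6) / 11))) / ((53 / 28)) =924/53 = 17.43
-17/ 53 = -0.32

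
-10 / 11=-0.91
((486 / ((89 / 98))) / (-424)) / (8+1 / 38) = -226233/1438685 = -0.16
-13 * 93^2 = -112437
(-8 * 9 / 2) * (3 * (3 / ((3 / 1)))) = -108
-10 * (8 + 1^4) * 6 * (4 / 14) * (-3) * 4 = 12960/7 = 1851.43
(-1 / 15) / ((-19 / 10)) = 2/57 = 0.04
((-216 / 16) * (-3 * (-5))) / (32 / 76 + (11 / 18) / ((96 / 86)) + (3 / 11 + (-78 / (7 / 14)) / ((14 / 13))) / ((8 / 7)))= 36566640/22670027 = 1.61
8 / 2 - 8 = -4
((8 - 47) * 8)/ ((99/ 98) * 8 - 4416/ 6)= 3822/8917 = 0.43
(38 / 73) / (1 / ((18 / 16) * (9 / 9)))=171/292 = 0.59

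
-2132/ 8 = -533/2 = -266.50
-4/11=-0.36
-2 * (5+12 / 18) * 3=-34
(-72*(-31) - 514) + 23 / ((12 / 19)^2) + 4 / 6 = 255791/144 = 1776.33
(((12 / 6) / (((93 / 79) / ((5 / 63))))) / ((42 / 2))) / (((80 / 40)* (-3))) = -395/369117 = 0.00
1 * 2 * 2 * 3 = 12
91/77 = 13/11 = 1.18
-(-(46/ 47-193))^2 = -81450625/2209 = -36872.17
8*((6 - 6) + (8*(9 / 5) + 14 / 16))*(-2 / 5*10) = -488.80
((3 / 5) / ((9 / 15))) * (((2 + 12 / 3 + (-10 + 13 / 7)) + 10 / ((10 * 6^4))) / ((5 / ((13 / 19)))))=-0.29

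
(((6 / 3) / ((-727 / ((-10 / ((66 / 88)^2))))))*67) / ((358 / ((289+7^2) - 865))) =-5649440/1171197 = -4.82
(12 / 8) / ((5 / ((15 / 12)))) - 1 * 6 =-45/8 = -5.62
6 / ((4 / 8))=12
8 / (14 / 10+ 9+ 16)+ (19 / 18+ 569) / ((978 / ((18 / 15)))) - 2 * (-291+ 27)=85365131/161370 = 529.00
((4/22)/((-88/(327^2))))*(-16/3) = 142572/121 = 1178.28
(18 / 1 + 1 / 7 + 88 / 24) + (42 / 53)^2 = 1323566/58989 = 22.44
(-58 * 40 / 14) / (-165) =232/231 = 1.00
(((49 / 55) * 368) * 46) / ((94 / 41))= 17004176/2585 = 6578.02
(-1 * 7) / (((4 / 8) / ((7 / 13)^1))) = -98/13 = -7.54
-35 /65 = -7/13 = -0.54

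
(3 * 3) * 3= 27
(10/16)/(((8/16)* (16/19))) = 95/64 = 1.48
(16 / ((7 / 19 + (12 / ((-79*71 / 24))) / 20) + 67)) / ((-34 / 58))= -0.41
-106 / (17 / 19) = -2014/17 = -118.47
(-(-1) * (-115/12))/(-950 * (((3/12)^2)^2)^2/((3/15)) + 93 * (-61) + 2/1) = 942080/557489109 = 0.00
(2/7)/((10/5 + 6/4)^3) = 0.01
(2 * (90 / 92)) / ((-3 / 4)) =-60/23 = -2.61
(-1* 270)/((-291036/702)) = 15795/24253 = 0.65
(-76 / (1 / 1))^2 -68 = 5708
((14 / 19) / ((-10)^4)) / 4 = 7/380000 = 0.00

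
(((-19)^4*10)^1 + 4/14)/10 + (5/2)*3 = 9122997/70 = 130328.53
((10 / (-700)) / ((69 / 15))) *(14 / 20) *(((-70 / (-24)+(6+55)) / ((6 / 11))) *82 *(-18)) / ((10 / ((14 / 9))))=2421419/41400 = 58.49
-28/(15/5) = -28/3 = -9.33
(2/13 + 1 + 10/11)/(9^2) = 295/11583 = 0.03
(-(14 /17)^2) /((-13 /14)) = 2744/3757 = 0.73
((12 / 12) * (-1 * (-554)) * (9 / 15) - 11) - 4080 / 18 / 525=20221/63 = 320.97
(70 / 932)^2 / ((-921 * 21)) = -175/600002028 = 0.00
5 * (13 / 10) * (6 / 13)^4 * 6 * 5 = 19440/2197 = 8.85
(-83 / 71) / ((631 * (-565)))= 83/25312565 = 0.00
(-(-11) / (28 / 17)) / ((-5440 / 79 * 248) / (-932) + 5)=3442109/12020820 = 0.29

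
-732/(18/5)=-610/3 = -203.33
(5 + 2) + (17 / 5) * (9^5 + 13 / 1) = 1004089/5 = 200817.80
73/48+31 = 1561/48 = 32.52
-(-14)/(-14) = -1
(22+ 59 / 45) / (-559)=-1049/25155 = -0.04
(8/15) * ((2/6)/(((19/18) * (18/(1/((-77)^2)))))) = 8/5069295 = 0.00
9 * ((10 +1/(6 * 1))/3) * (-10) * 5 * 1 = -1525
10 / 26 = 5/13 = 0.38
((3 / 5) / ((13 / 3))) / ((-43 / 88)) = -792/2795 = -0.28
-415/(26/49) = -20335/26 = -782.12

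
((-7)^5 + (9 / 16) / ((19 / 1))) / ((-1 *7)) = 5109319/2128 = 2401.00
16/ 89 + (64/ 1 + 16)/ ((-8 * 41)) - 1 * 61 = -222823/3649 = -61.06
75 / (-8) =-75/8 = -9.38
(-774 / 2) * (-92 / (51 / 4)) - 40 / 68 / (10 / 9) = 47463/17 = 2791.94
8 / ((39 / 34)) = 272/39 = 6.97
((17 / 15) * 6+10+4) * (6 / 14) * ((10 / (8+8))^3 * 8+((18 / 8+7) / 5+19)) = 284583/1400 = 203.27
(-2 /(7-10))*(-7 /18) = -7/27 = -0.26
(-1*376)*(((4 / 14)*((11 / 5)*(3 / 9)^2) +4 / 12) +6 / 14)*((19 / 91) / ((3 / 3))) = -1871728/28665 = -65.30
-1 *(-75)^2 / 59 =-5625/59 = -95.34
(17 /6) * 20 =170/3 = 56.67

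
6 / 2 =3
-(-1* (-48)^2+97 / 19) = 43679/19 = 2298.89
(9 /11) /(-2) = -9/22 = -0.41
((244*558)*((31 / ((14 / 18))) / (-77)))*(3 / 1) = -113959224/539 = -211427.13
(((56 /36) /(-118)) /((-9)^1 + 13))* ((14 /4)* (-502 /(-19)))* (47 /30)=-578053/1210680 = -0.48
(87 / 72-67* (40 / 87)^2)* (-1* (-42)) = -5491031/10092 = -544.10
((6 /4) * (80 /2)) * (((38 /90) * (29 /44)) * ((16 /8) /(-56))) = -551/924 = -0.60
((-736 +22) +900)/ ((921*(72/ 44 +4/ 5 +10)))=1705/104994 = 0.02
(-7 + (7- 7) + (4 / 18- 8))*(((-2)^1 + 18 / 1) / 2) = -1064/9 = -118.22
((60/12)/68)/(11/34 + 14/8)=5/141 = 0.04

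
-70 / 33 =-2.12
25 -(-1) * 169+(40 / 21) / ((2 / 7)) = 602/3 = 200.67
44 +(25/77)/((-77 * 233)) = 60784083/1381457 = 44.00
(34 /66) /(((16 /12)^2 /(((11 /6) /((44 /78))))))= 663/704 = 0.94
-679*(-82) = 55678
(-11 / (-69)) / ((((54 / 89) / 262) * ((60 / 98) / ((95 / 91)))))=17057117/145314 = 117.38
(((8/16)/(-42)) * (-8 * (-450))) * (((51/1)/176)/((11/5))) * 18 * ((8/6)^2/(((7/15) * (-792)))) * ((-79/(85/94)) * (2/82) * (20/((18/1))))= -9282500/8021937 = -1.16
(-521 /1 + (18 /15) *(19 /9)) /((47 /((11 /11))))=-7777/705 = -11.03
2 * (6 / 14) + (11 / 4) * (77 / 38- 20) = -51679/1064 = -48.57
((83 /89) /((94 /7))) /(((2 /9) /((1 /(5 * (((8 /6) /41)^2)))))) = 79109541/1338560 = 59.10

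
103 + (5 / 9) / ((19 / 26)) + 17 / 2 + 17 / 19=38699/342 = 113.15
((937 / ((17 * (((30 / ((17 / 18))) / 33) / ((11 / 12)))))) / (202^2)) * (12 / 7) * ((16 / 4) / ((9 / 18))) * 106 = 6008981/3213315 = 1.87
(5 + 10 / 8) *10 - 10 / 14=865/14 = 61.79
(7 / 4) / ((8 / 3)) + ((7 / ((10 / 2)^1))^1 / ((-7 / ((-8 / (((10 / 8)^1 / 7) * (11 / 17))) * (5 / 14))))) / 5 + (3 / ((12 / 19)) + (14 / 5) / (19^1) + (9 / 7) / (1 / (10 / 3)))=12673587/1170400 = 10.83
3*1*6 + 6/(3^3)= 164/9 = 18.22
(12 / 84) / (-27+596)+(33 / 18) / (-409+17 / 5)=-206897/48465144 = 0.00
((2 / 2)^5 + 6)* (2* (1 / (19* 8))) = 7/76 = 0.09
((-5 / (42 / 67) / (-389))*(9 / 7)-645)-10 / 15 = -73839299/114366 = -645.64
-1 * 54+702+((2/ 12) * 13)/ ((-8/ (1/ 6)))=186611/288 = 647.95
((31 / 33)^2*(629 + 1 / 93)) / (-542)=-82429/80487 = -1.02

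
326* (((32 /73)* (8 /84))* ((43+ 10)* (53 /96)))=1831468/4599 = 398.23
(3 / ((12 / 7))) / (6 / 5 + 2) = 35/64 = 0.55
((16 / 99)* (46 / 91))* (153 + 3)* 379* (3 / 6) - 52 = 545876/231 = 2363.10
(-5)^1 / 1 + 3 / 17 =-82/17 = -4.82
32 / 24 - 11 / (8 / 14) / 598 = 1.30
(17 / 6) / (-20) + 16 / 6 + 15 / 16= 277/80 = 3.46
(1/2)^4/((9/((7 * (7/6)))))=49/864 = 0.06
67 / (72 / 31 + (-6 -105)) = -2077/3369 = -0.62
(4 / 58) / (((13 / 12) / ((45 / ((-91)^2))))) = 1080/3121937 = 0.00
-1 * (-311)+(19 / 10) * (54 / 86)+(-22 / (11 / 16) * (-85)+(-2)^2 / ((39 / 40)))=50918677/16770 = 3036.30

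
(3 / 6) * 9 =9/2 = 4.50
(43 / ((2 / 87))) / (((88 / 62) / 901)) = 1187384.90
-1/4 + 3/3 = 3/4 = 0.75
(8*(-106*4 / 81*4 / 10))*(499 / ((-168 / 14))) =846304/1215 = 696.55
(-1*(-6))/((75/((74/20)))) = 37/125 = 0.30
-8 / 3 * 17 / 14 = -68/21 = -3.24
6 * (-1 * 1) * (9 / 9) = -6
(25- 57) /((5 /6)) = -192/5 = -38.40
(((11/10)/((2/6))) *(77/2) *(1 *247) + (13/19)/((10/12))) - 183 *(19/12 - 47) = 754175/19 = 39693.42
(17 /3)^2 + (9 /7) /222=149729/4662 = 32.12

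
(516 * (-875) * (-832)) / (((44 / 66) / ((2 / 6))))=187824000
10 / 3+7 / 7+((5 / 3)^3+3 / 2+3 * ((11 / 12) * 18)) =1619/27 = 59.96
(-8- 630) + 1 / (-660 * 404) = -170116321/266640 = -638.00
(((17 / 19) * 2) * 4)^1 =136/19 = 7.16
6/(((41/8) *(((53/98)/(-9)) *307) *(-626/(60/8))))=158760/208805743 = 0.00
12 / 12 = 1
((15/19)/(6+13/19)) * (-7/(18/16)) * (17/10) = -1.25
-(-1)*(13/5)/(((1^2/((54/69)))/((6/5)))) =1404/575 = 2.44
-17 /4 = -4.25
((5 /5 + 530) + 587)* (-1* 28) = -31304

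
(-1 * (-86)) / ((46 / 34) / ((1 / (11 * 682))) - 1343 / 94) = 137428/16196493 = 0.01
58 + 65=123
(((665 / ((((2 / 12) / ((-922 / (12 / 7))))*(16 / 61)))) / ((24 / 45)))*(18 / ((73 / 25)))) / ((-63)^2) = -23825.40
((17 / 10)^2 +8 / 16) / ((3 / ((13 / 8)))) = 1469/800 = 1.84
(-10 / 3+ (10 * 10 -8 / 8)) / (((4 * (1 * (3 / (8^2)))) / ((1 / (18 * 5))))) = 2296/405 = 5.67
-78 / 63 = -1.24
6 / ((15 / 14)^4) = 76832/16875 = 4.55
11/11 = 1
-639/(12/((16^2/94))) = -6816/47 = -145.02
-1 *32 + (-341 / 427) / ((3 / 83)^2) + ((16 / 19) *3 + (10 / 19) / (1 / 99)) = -42981341/73017 = -588.65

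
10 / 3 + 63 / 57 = 253/57 = 4.44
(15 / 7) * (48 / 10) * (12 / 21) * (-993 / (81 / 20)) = -211840/147 = -1441.09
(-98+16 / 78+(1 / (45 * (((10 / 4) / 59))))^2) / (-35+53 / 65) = 32090119/11248875 = 2.85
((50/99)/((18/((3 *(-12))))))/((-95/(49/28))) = 35/1881 = 0.02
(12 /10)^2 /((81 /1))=4/225 = 0.02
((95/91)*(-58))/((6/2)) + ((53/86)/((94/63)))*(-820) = -198002845/551733 = -358.87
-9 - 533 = -542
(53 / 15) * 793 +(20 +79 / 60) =11293/4 = 2823.25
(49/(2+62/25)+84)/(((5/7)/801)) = 8517033/80 = 106462.91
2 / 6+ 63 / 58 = 247/174 = 1.42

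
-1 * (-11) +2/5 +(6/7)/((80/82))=1719/140 = 12.28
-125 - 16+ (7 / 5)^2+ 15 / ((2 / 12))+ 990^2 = 24501274/25 = 980050.96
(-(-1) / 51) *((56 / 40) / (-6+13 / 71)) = -71/15045 = 0.00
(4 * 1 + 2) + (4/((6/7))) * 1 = 32/3 = 10.67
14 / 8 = 7/4 = 1.75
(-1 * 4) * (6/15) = -8/5 = -1.60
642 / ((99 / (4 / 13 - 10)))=-8988/143 = -62.85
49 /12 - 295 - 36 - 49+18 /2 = -4403/12 = -366.92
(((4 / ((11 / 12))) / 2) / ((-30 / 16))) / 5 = -64/275 = -0.23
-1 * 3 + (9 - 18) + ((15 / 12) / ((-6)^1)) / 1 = -293/24 = -12.21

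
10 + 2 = 12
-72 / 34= -36/17 = -2.12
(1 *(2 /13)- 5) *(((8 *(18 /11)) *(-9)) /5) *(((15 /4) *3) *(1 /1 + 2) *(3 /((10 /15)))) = 2480058/143 = 17343.06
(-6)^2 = 36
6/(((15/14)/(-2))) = -56/5 = -11.20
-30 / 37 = -0.81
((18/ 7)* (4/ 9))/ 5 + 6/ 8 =137/140 = 0.98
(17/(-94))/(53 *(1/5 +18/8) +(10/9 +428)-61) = -1530/4212751 = 0.00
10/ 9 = 1.11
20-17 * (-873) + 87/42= 208083/14 = 14863.07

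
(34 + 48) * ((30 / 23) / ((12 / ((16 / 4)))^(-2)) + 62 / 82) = 23566/23 = 1024.61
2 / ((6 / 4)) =4/3 = 1.33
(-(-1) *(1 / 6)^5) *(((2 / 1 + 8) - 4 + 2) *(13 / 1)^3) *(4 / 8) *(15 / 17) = 10985/11016 = 1.00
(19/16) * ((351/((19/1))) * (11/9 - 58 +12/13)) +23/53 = -1038697/848 = -1224.88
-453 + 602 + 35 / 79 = 11806/79 = 149.44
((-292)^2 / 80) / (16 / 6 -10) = -15987/110 = -145.34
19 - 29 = -10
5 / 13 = 0.38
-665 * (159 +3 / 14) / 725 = -42351/290 = -146.04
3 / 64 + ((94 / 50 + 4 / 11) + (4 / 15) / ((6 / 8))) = 419137/158400 = 2.65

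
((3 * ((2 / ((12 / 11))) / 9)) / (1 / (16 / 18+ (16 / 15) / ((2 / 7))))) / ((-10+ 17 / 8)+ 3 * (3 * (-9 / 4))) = -9152/91125 = -0.10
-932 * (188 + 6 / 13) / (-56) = 40775/13 = 3136.54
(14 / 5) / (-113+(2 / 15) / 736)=-15456/623759 = -0.02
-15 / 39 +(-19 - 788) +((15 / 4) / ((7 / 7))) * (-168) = -18686/13 = -1437.38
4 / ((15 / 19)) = 76/15 = 5.07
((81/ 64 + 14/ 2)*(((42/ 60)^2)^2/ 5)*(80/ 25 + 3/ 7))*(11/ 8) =253481459/128000000 = 1.98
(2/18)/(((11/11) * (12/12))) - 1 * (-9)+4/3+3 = 13.44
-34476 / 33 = -11492/11 = -1044.73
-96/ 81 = -32/27 = -1.19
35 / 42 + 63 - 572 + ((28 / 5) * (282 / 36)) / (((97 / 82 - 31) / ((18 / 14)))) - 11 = -12739873/24450 = -521.06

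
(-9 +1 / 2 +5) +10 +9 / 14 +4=78/7 = 11.14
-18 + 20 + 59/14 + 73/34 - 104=-11381/119 = -95.64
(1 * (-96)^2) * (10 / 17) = 92160/17 = 5421.18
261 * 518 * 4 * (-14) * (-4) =30284352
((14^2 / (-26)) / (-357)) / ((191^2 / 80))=1120/24186903 = 0.00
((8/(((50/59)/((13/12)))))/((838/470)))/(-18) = -36049/113130 = -0.32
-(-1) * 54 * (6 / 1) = 324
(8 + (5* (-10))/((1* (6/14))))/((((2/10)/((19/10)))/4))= -12388/3 = -4129.33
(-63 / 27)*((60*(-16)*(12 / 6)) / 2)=2240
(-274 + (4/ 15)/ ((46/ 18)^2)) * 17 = -12318574/2645 = -4657.31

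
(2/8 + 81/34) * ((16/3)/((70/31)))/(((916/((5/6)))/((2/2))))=0.01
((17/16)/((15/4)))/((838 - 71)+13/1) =17/46800 = 0.00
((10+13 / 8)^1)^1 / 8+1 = 157/64 = 2.45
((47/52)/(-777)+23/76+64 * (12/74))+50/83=359436373/31858554 = 11.28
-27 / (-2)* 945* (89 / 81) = 28035/2 = 14017.50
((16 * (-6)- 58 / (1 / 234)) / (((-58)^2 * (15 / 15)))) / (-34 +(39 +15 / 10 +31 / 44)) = -0.56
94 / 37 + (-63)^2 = 146947/37 = 3971.54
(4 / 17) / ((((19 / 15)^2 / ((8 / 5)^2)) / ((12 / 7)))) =27648/42959 = 0.64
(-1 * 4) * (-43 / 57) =172/57 = 3.02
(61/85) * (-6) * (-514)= 188124/85 = 2213.22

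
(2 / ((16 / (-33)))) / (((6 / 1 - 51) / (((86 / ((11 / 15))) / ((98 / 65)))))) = 2795/392 = 7.13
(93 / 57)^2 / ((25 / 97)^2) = 9042049/225625 = 40.08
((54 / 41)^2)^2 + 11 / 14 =150126155/39560654 = 3.79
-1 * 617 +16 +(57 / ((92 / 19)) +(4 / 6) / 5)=-812951/1380 = -589.09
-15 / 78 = -5/26 = -0.19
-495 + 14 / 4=-983/2 = -491.50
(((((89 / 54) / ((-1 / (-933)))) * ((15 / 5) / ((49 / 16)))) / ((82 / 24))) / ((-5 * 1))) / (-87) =885728/873915 = 1.01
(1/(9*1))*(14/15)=14/135 = 0.10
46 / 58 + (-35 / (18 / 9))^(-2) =28291/35525 = 0.80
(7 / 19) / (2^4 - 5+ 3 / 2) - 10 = -4736/475 = -9.97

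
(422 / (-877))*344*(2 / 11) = -290336/9647 = -30.10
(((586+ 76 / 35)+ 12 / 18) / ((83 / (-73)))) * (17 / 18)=-38364274/78435 = -489.12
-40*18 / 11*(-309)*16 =3559680/11 = 323607.27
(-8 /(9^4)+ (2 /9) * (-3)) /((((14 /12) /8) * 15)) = -10016/32805 = -0.31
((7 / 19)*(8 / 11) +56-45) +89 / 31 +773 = 5099873/6479 = 787.14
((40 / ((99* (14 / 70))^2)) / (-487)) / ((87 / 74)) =-74000/415258569 = 0.00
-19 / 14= -1.36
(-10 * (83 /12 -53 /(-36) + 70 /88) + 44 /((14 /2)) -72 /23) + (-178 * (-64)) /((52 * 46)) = -34779949/414414 = -83.93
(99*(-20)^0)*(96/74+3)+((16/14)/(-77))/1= 8484103/19943 = 425.42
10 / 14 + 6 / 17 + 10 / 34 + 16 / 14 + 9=1369/119 = 11.50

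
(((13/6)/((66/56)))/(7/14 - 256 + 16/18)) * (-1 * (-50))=-18200/50413 = -0.36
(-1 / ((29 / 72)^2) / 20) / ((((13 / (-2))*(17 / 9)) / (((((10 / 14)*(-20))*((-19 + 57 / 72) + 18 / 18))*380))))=435844800/185861 = 2345.00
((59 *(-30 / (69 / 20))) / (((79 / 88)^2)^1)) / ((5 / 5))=-91379200/143543 = -636.60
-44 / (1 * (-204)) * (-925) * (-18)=61050/17 = 3591.18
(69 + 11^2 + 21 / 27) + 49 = 2158/9 = 239.78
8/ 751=0.01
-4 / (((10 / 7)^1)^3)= -343/250 = -1.37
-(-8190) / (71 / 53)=434070/71 = 6113.66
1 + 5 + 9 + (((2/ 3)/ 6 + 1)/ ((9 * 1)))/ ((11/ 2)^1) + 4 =16949/891 = 19.02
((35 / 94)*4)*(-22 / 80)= -77/188 = -0.41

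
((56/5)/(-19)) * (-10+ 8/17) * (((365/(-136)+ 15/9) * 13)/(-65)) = 1.14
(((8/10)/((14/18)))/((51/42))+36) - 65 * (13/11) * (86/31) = -5108938/28985 = -176.26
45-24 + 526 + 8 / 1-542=13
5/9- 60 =-535/9 = -59.44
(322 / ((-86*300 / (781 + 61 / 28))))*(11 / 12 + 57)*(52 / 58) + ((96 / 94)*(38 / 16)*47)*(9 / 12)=-757860529/1795680 = -422.05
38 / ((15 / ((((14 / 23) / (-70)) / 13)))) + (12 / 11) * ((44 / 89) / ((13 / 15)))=1238618/1995825 = 0.62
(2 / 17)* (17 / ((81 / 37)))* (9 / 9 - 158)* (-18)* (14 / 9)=325304/81 = 4016.10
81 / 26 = 3.12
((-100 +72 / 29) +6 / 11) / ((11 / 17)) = -525878/3509 = -149.87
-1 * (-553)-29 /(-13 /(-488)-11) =2975467/5355 = 555.64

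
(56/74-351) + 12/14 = -90491/259 = -349.39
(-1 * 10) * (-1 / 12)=5/6 = 0.83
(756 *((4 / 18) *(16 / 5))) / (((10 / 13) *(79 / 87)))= 1520064/1975 = 769.65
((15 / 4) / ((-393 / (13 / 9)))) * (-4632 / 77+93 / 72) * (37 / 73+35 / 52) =812050165/848276352 = 0.96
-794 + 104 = -690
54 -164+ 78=-32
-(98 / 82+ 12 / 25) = -1717/1025 = -1.68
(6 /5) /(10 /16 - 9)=-48/335 = -0.14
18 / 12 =3/2 = 1.50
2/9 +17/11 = 175/99 = 1.77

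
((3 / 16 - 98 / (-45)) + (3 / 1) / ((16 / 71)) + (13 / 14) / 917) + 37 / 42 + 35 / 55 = 109277989/6354810 = 17.20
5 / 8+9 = 77/8 = 9.62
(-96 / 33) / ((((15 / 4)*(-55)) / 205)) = 5248/1815 = 2.89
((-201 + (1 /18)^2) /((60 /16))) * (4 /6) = -35.73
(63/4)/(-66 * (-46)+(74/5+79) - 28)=315/62036 = 0.01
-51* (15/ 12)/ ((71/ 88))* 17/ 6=-15895/71 = -223.87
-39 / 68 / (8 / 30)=-585/272 = -2.15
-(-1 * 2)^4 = -16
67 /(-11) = -67/11 = -6.09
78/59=1.32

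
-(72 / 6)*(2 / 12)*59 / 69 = -118/69 = -1.71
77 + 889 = 966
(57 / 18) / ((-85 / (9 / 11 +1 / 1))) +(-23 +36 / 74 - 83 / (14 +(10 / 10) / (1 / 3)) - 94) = -2521220/20757 = -121.46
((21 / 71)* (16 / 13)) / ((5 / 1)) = 336/4615 = 0.07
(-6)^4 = 1296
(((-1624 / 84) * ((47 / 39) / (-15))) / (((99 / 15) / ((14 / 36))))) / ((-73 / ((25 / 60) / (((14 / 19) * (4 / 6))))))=-129485/121760496 = 0.00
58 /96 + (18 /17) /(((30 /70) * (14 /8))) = 1645/816 = 2.02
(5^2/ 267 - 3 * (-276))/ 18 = 221101/4806 = 46.01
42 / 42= 1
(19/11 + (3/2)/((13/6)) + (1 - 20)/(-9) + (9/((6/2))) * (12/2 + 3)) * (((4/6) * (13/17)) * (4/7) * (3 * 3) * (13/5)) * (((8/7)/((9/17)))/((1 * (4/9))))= 1688128/1617 = 1043.99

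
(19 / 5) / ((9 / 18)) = 38/5 = 7.60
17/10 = 1.70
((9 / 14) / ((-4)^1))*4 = -9/14 = -0.64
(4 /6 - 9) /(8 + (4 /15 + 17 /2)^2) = -0.10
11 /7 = 1.57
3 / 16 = 0.19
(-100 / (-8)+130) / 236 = 285/472 = 0.60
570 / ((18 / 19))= 1805/3 = 601.67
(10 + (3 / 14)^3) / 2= 27467/5488 = 5.00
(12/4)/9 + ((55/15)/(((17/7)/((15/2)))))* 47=54319/102 = 532.54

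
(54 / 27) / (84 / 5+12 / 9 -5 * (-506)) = 15/19111 = 0.00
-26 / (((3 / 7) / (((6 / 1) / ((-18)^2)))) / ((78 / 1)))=-2366/27 = -87.63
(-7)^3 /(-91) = 3.77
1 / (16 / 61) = 61/16 = 3.81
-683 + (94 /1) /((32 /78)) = -3631/8 = -453.88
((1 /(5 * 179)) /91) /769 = 1/62631205 = 0.00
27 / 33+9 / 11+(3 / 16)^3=74025/45056 = 1.64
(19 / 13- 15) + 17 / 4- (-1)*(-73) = -4279/52 = -82.29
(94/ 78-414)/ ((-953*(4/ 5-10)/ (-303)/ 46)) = 8129995/12389 = 656.23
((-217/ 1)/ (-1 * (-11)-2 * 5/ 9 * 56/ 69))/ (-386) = 134757/2420606 = 0.06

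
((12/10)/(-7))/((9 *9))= -2/945 = 0.00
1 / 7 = 0.14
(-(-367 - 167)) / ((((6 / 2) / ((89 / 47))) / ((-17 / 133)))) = -269314/6251 = -43.08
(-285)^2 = 81225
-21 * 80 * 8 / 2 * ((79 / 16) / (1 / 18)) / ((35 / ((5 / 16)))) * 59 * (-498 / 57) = 52226505/19 = 2748763.42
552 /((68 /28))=3864/17 = 227.29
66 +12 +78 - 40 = 116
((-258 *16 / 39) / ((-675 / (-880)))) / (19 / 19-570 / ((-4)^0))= 242176/998595 = 0.24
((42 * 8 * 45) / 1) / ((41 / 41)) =15120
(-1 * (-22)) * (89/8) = 979/4 = 244.75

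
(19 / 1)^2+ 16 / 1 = 377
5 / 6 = 0.83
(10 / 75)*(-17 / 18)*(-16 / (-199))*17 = -4624/26865 = -0.17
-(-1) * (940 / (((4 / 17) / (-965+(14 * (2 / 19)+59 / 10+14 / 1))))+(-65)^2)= -143091361/38 = -3765562.13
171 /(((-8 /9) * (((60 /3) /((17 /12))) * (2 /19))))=-165699/1280 = -129.45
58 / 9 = 6.44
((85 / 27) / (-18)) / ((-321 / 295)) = 25075/156006 = 0.16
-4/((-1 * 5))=4/5 = 0.80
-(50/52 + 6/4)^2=-1024/169 = -6.06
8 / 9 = 0.89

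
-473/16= -29.56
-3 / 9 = -0.33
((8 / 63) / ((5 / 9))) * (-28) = -32/5 = -6.40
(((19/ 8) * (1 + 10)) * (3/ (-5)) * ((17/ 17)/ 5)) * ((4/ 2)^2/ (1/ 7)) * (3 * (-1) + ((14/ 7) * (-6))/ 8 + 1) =30723/100 = 307.23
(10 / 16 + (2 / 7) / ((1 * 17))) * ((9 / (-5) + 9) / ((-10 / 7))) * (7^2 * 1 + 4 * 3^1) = -335439/1700 = -197.32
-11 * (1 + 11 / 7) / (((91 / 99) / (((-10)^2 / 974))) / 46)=-45084600/310219 = -145.33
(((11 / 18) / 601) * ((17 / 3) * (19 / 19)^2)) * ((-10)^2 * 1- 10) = 935/1803 = 0.52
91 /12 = 7.58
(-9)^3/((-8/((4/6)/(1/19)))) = 4617/4 = 1154.25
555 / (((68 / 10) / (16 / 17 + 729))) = 34434975/578 = 59576.08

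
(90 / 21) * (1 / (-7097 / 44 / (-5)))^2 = 1452000/352571863 = 0.00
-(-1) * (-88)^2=7744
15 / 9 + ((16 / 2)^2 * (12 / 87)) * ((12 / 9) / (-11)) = 571/957 = 0.60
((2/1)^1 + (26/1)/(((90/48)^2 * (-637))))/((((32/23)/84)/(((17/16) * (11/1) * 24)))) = 47143261/1400 = 33673.76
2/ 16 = 1/8 = 0.12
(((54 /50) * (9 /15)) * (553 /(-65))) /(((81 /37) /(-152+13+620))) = -757057/625 = -1211.29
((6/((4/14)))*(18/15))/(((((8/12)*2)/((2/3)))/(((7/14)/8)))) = 63/80 = 0.79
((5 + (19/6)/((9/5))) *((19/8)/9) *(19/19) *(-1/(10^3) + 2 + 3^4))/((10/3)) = 44.41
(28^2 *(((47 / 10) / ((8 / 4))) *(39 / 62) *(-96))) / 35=-2463552/775 = -3178.78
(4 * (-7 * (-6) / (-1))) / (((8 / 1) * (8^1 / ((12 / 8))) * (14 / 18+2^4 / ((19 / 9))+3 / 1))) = -10773/31072 = -0.35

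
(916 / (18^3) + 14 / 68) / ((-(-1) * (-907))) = -4498/11240451 = 0.00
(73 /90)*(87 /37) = 2117/1110 = 1.91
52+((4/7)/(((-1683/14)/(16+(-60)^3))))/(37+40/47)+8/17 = 238309916/2994057 = 79.59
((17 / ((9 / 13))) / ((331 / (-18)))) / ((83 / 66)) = -29172/27473 = -1.06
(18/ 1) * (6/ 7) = 108/7 = 15.43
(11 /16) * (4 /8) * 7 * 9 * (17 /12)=3927/128 = 30.68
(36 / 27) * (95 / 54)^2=4.13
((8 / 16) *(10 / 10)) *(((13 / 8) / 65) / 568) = 1/45440 = 0.00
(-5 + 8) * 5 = 15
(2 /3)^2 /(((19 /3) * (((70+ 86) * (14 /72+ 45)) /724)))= 0.01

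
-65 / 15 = -13/3 = -4.33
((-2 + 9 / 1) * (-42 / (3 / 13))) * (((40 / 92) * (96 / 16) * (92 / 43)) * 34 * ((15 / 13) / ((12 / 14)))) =-13994400/43 = -325451.16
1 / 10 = 0.10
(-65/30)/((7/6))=-13/7 = -1.86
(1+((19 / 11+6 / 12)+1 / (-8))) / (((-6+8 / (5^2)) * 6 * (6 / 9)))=-6825/49984 = -0.14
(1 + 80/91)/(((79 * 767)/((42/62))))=513/24418979 = 0.00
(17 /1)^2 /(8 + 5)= 289/13 = 22.23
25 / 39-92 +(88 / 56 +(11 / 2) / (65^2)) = -15932569/177450 = -89.79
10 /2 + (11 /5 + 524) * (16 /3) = 14057/5 = 2811.40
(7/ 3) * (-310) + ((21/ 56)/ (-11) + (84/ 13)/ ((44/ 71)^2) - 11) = -27088673/37752 = -717.54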